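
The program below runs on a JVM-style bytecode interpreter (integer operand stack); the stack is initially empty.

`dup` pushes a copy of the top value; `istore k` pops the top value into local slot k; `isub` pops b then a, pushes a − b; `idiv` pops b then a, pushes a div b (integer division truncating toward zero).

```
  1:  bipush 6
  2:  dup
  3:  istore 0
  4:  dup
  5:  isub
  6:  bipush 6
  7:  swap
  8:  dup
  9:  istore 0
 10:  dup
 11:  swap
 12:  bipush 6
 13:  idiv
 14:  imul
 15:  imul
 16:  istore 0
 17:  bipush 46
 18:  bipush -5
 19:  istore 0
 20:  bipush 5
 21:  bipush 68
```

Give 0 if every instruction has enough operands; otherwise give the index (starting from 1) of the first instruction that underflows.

bipush 6   [6]
dup        [6, 6]
istore 0   [6]
dup        [6, 6]
isub       [0]
bipush 6   [0, 6]
swap       [6, 0]
dup        [6, 0, 0]
istore 0   [6, 0]
dup        [6, 0, 0]
swap       [6, 0, 0]
bipush 6   [6, 0, 0, 6]
idiv       [6, 0, 0]
imul       [6, 0]
imul       [0]
istore 0   []
bipush 46  [46]
bipush -5  [46, -5]
istore 0   [46]
bipush 5   [46, 5]
bipush 68  [46, 5, 68]

0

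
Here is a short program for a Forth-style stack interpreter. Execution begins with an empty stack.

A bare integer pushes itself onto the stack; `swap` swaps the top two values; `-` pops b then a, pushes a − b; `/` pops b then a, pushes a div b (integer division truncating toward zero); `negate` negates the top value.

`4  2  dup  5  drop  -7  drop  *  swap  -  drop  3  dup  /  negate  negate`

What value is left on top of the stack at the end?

4      : [4]
2      : [4, 2]
dup    : [4, 2, 2]
5      : [4, 2, 2, 5]
drop   : [4, 2, 2]
-7     : [4, 2, 2, -7]
drop   : [4, 2, 2]
*      : [4, 4]
swap   : [4, 4]
-      : [0]
drop   : []
3      : [3]
dup    : [3, 3]
/      : [1]
negate : [-1]
negate : [1]

1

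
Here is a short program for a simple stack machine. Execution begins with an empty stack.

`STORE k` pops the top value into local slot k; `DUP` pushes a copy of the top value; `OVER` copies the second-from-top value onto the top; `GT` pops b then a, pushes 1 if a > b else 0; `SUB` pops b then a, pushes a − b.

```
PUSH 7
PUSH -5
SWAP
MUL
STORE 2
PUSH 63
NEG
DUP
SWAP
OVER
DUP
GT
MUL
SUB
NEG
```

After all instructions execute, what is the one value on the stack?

63

PUSH 7  : 7
PUSH -5 : 7 -5
SWAP    : -5 7
MUL     : -35
STORE 2 : (empty)
PUSH 63 : 63
NEG     : -63
DUP     : -63 -63
SWAP    : -63 -63
OVER    : -63 -63 -63
DUP     : -63 -63 -63 -63
GT      : -63 -63 0
MUL     : -63 0
SUB     : -63
NEG     : 63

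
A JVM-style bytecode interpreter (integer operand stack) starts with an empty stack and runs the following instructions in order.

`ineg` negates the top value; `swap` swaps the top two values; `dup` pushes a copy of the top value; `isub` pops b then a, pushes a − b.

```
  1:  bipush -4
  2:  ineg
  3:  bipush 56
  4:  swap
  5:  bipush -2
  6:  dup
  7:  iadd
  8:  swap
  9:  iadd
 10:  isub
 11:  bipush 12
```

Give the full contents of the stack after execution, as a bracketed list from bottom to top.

bipush -4  -4
ineg       4
bipush 56  4 56
swap       56 4
bipush -2  56 4 -2
dup        56 4 -2 -2
iadd       56 4 -4
swap       56 -4 4
iadd       56 0
isub       56
bipush 12  56 12

[56, 12]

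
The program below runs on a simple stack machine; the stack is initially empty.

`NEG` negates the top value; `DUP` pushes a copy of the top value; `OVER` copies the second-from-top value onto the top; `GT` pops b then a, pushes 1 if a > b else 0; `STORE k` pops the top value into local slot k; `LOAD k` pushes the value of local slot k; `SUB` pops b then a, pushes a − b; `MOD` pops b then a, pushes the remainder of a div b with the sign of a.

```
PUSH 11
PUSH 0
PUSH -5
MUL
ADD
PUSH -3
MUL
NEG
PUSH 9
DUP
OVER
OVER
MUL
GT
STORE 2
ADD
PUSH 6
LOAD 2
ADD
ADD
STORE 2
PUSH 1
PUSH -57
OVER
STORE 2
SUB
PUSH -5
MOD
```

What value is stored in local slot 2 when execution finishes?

PUSH 11  : [11]
PUSH 0   : [11, 0]
PUSH -5  : [11, 0, -5]
MUL      : [11, 0]
ADD      : [11]
PUSH -3  : [11, -3]
MUL      : [-33]
NEG      : [33]
PUSH 9   : [33, 9]
DUP      : [33, 9, 9]
OVER     : [33, 9, 9, 9]
OVER     : [33, 9, 9, 9, 9]
MUL      : [33, 9, 9, 81]
GT       : [33, 9, 0]
STORE 2  : [33, 9]
ADD      : [42]
PUSH 6   : [42, 6]
LOAD 2   : [42, 6, 0]
ADD      : [42, 6]
ADD      : [48]
STORE 2  : []
PUSH 1   : [1]
PUSH -57 : [1, -57]
OVER     : [1, -57, 1]
STORE 2  : [1, -57]
SUB      : [58]
PUSH -5  : [58, -5]
MOD      : [3]

1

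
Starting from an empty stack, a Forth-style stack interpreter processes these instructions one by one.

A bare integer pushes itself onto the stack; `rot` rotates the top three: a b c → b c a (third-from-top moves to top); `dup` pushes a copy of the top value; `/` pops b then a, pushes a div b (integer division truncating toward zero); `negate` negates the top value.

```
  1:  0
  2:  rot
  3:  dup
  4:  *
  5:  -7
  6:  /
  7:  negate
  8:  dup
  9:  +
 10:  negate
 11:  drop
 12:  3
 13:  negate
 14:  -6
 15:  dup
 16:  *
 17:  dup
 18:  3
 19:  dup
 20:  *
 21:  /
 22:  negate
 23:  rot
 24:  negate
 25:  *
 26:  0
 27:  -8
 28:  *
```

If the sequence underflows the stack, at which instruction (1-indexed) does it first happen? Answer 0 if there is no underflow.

2

0 → [0]
rot  — needs 3 operands, stack has 1 → underflow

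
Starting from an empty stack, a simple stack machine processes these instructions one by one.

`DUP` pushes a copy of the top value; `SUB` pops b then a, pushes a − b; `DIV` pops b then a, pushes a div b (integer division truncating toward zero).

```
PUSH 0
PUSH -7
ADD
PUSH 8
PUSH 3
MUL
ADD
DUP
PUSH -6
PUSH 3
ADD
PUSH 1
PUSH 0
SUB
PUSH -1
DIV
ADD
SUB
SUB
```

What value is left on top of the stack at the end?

-4

PUSH 0  : 0
PUSH -7 : 0 -7
ADD     : -7
PUSH 8  : -7 8
PUSH 3  : -7 8 3
MUL     : -7 24
ADD     : 17
DUP     : 17 17
PUSH -6 : 17 17 -6
PUSH 3  : 17 17 -6 3
ADD     : 17 17 -3
PUSH 1  : 17 17 -3 1
PUSH 0  : 17 17 -3 1 0
SUB     : 17 17 -3 1
PUSH -1 : 17 17 -3 1 -1
DIV     : 17 17 -3 -1
ADD     : 17 17 -4
SUB     : 17 21
SUB     : -4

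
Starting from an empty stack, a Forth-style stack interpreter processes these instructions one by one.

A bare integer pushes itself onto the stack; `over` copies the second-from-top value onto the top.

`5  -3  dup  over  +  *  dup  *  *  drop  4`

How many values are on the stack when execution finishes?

5     5
-3    5 -3
dup   5 -3 -3
over  5 -3 -3 -3
+     5 -3 -6
*     5 18
dup   5 18 18
*     5 324
*     1620
drop  (empty)
4     4

1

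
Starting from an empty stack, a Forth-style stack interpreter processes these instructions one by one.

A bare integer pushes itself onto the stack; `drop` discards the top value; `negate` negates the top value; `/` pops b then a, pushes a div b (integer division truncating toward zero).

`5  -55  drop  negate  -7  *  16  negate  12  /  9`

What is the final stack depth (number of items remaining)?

3

5      → 5
-55    → 5 -55
drop   → 5
negate → -5
-7     → -5 -7
*      → 35
16     → 35 16
negate → 35 -16
12     → 35 -16 12
/      → 35 -1
9      → 35 -1 9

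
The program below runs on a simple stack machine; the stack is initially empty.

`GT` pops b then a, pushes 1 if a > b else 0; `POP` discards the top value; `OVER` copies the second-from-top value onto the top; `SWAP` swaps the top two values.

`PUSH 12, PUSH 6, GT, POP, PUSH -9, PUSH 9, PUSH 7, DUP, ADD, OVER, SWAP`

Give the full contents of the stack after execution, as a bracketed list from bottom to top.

[-9, 9, 9, 14]

PUSH 12 → 12
PUSH 6  → 12 6
GT      → 1
POP     → (empty)
PUSH -9 → -9
PUSH 9  → -9 9
PUSH 7  → -9 9 7
DUP     → -9 9 7 7
ADD     → -9 9 14
OVER    → -9 9 14 9
SWAP    → -9 9 9 14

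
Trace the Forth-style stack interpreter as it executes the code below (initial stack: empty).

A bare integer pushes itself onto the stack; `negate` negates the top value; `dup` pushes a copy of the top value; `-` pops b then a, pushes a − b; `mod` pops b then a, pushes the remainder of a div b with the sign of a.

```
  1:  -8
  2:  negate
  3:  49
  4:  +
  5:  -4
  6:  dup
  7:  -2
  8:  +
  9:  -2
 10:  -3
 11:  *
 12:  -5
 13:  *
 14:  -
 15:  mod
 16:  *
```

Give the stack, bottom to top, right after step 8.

-8      [-8]
negate  [8]
49      [8, 49]
+       [57]
-4      [57, -4]
dup     [57, -4, -4]
-2      [57, -4, -4, -2]
+       [57, -4, -6]

[57, -4, -6]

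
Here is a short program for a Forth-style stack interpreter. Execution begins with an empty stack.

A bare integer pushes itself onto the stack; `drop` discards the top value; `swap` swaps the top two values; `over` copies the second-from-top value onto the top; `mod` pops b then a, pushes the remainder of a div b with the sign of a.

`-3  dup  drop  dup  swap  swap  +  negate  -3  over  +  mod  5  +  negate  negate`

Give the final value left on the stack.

5

-3     → [-3]
dup    → [-3, -3]
drop   → [-3]
dup    → [-3, -3]
swap   → [-3, -3]
swap   → [-3, -3]
+      → [-6]
negate → [6]
-3     → [6, -3]
over   → [6, -3, 6]
+      → [6, 3]
mod    → [0]
5      → [0, 5]
+      → [5]
negate → [-5]
negate → [5]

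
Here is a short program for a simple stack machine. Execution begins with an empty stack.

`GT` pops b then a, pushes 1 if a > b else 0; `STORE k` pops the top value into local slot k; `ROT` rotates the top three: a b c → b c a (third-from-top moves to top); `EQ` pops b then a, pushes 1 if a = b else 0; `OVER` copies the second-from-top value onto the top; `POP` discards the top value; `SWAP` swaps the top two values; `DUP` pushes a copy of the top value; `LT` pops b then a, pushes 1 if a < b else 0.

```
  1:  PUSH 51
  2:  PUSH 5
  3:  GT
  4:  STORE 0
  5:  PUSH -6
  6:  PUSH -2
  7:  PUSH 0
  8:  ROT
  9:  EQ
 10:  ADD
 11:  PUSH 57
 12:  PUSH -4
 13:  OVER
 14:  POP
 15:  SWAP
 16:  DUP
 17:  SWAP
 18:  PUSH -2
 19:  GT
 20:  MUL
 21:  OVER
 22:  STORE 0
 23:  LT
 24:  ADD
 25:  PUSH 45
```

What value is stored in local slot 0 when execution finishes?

PUSH 51 → 51
PUSH 5  → 51 5
GT      → 1
STORE 0 → (empty)
PUSH -6 → -6
PUSH -2 → -6 -2
PUSH 0  → -6 -2 0
ROT     → -2 0 -6
EQ      → -2 0
ADD     → -2
PUSH 57 → -2 57
PUSH -4 → -2 57 -4
OVER    → -2 57 -4 57
POP     → -2 57 -4
SWAP    → -2 -4 57
DUP     → -2 -4 57 57
SWAP    → -2 -4 57 57
PUSH -2 → -2 -4 57 57 -2
GT      → -2 -4 57 1
MUL     → -2 -4 57
OVER    → -2 -4 57 -4
STORE 0 → -2 -4 57
LT      → -2 1
ADD     → -1
PUSH 45 → -1 45

-4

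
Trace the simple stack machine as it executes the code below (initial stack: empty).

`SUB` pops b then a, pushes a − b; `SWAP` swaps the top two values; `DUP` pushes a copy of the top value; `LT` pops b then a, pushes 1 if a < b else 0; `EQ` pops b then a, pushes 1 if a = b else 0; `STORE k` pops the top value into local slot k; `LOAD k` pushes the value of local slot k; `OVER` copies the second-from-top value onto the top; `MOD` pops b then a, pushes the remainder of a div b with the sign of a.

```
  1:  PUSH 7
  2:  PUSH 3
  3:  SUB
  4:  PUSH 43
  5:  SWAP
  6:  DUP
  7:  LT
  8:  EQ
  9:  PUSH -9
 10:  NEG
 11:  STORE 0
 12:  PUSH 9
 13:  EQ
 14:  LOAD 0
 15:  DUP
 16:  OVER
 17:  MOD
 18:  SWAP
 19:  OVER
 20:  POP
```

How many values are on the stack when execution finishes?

PUSH 7  : [7]
PUSH 3  : [7, 3]
SUB     : [4]
PUSH 43 : [4, 43]
SWAP    : [43, 4]
DUP     : [43, 4, 4]
LT      : [43, 0]
EQ      : [0]
PUSH -9 : [0, -9]
NEG     : [0, 9]
STORE 0 : [0]
PUSH 9  : [0, 9]
EQ      : [0]
LOAD 0  : [0, 9]
DUP     : [0, 9, 9]
OVER    : [0, 9, 9, 9]
MOD     : [0, 9, 0]
SWAP    : [0, 0, 9]
OVER    : [0, 0, 9, 0]
POP     : [0, 0, 9]

3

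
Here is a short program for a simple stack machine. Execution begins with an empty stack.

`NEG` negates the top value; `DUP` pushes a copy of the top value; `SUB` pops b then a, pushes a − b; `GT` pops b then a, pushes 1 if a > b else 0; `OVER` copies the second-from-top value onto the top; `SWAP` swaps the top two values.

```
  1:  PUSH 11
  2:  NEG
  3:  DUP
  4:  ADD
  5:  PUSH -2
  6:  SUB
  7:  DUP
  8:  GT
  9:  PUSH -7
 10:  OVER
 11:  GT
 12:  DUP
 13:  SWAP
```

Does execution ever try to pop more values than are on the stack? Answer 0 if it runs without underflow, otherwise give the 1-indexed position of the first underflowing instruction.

PUSH 11 → [11]
NEG     → [-11]
DUP     → [-11, -11]
ADD     → [-22]
PUSH -2 → [-22, -2]
SUB     → [-20]
DUP     → [-20, -20]
GT      → [0]
PUSH -7 → [0, -7]
OVER    → [0, -7, 0]
GT      → [0, 0]
DUP     → [0, 0, 0]
SWAP    → [0, 0, 0]

0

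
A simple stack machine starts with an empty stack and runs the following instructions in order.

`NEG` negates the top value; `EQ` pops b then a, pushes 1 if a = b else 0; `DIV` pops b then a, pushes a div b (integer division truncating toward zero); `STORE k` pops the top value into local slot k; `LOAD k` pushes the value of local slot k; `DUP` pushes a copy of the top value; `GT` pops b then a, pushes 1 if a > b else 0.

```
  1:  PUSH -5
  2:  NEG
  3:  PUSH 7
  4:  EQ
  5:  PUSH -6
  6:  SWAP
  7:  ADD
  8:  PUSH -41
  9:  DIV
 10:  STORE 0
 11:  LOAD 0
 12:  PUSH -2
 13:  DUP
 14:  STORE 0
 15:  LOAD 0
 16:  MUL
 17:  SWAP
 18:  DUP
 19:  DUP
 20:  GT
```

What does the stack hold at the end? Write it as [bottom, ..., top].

PUSH -5  -> [-5]
NEG      -> [5]
PUSH 7   -> [5, 7]
EQ       -> [0]
PUSH -6  -> [0, -6]
SWAP     -> [-6, 0]
ADD      -> [-6]
PUSH -41 -> [-6, -41]
DIV      -> [0]
STORE 0  -> []
LOAD 0   -> [0]
PUSH -2  -> [0, -2]
DUP      -> [0, -2, -2]
STORE 0  -> [0, -2]
LOAD 0   -> [0, -2, -2]
MUL      -> [0, 4]
SWAP     -> [4, 0]
DUP      -> [4, 0, 0]
DUP      -> [4, 0, 0, 0]
GT       -> [4, 0, 0]

[4, 0, 0]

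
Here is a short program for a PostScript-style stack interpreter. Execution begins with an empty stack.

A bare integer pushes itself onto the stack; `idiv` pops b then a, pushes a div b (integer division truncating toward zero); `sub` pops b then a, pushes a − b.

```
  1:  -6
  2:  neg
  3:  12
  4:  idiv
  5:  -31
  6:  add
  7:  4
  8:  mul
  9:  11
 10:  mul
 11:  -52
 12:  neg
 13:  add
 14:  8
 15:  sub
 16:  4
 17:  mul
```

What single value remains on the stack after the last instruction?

-6   -> [-6]
neg  -> [6]
12   -> [6, 12]
idiv -> [0]
-31  -> [0, -31]
add  -> [-31]
4    -> [-31, 4]
mul  -> [-124]
11   -> [-124, 11]
mul  -> [-1364]
-52  -> [-1364, -52]
neg  -> [-1364, 52]
add  -> [-1312]
8    -> [-1312, 8]
sub  -> [-1320]
4    -> [-1320, 4]
mul  -> [-5280]

-5280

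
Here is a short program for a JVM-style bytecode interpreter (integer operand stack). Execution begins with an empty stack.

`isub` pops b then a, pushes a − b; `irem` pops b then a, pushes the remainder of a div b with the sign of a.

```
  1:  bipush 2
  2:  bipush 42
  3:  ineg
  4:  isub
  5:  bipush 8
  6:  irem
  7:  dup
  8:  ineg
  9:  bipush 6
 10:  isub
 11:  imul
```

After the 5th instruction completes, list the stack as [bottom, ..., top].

bipush 2  → 2
bipush 42 → 2 42
ineg      → 2 -42
isub      → 44
bipush 8  → 44 8

[44, 8]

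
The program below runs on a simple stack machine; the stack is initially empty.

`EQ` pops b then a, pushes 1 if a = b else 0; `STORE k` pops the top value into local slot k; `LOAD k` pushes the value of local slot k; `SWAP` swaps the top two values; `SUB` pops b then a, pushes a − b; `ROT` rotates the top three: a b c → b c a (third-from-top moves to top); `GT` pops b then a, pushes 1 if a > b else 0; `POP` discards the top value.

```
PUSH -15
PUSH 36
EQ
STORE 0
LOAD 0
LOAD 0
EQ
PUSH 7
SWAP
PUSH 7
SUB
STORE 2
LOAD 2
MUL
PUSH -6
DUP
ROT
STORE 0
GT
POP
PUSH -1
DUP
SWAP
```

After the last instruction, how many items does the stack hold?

2

PUSH -15 -> [-15]
PUSH 36  -> [-15, 36]
EQ       -> [0]
STORE 0  -> []
LOAD 0   -> [0]
LOAD 0   -> [0, 0]
EQ       -> [1]
PUSH 7   -> [1, 7]
SWAP     -> [7, 1]
PUSH 7   -> [7, 1, 7]
SUB      -> [7, -6]
STORE 2  -> [7]
LOAD 2   -> [7, -6]
MUL      -> [-42]
PUSH -6  -> [-42, -6]
DUP      -> [-42, -6, -6]
ROT      -> [-6, -6, -42]
STORE 0  -> [-6, -6]
GT       -> [0]
POP      -> []
PUSH -1  -> [-1]
DUP      -> [-1, -1]
SWAP     -> [-1, -1]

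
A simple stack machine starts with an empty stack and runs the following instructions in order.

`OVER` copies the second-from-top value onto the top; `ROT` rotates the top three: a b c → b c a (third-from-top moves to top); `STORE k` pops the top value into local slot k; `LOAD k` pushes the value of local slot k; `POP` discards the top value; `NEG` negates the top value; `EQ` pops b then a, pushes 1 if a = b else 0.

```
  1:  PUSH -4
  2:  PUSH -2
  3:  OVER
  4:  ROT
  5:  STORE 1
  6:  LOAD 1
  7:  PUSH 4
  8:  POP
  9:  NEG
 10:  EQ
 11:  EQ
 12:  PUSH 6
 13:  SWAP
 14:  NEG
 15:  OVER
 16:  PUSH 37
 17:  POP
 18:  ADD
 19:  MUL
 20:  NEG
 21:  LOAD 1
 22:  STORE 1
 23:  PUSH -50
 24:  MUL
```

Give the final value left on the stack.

PUSH -4  -> [-4]
PUSH -2  -> [-4, -2]
OVER     -> [-4, -2, -4]
ROT      -> [-2, -4, -4]
STORE 1  -> [-2, -4]
LOAD 1   -> [-2, -4, -4]
PUSH 4   -> [-2, -4, -4, 4]
POP      -> [-2, -4, -4]
NEG      -> [-2, -4, 4]
EQ       -> [-2, 0]
EQ       -> [0]
PUSH 6   -> [0, 6]
SWAP     -> [6, 0]
NEG      -> [6, 0]
OVER     -> [6, 0, 6]
PUSH 37  -> [6, 0, 6, 37]
POP      -> [6, 0, 6]
ADD      -> [6, 6]
MUL      -> [36]
NEG      -> [-36]
LOAD 1   -> [-36, -4]
STORE 1  -> [-36]
PUSH -50 -> [-36, -50]
MUL      -> [1800]

1800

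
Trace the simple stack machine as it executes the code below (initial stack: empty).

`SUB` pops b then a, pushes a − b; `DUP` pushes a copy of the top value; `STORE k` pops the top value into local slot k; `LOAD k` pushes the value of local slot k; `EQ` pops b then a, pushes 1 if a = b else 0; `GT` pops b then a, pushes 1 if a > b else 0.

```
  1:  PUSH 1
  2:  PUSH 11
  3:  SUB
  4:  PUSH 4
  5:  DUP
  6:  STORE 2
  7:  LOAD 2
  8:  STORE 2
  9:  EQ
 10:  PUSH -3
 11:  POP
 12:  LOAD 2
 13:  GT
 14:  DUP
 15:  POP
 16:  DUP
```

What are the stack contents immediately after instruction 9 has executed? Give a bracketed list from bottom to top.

PUSH 1  → 1
PUSH 11 → 1 11
SUB     → -10
PUSH 4  → -10 4
DUP     → -10 4 4
STORE 2 → -10 4
LOAD 2  → -10 4 4
STORE 2 → -10 4
EQ      → 0

[0]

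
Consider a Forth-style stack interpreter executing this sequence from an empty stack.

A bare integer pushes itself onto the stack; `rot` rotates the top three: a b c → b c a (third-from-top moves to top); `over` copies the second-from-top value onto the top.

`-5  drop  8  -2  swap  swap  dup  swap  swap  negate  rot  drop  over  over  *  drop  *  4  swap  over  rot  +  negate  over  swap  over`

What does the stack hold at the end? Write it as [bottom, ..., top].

[-4, -4, -8, -4]

-5     → -5
drop   → (empty)
8      → 8
-2     → 8 -2
swap   → -2 8
swap   → 8 -2
dup    → 8 -2 -2
swap   → 8 -2 -2
swap   → 8 -2 -2
negate → 8 -2 2
rot    → -2 2 8
drop   → -2 2
over   → -2 2 -2
over   → -2 2 -2 2
*      → -2 2 -4
drop   → -2 2
*      → -4
4      → -4 4
swap   → 4 -4
over   → 4 -4 4
rot    → -4 4 4
+      → -4 8
negate → -4 -8
over   → -4 -8 -4
swap   → -4 -4 -8
over   → -4 -4 -8 -4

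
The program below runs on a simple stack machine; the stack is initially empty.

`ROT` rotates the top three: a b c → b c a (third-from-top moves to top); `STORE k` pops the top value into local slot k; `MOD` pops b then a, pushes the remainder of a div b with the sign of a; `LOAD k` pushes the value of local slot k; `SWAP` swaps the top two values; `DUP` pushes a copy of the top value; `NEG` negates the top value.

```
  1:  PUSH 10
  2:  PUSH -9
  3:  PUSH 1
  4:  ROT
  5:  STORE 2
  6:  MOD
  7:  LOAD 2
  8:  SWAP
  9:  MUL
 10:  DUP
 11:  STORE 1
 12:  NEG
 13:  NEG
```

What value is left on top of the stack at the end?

0

PUSH 10 -> [10]
PUSH -9 -> [10, -9]
PUSH 1  -> [10, -9, 1]
ROT     -> [-9, 1, 10]
STORE 2 -> [-9, 1]
MOD     -> [0]
LOAD 2  -> [0, 10]
SWAP    -> [10, 0]
MUL     -> [0]
DUP     -> [0, 0]
STORE 1 -> [0]
NEG     -> [0]
NEG     -> [0]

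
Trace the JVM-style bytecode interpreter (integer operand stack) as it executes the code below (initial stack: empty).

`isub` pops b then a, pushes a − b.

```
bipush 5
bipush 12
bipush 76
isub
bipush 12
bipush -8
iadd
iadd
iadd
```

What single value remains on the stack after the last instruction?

-55

bipush 5  : [5]
bipush 12 : [5, 12]
bipush 76 : [5, 12, 76]
isub      : [5, -64]
bipush 12 : [5, -64, 12]
bipush -8 : [5, -64, 12, -8]
iadd      : [5, -64, 4]
iadd      : [5, -60]
iadd      : [-55]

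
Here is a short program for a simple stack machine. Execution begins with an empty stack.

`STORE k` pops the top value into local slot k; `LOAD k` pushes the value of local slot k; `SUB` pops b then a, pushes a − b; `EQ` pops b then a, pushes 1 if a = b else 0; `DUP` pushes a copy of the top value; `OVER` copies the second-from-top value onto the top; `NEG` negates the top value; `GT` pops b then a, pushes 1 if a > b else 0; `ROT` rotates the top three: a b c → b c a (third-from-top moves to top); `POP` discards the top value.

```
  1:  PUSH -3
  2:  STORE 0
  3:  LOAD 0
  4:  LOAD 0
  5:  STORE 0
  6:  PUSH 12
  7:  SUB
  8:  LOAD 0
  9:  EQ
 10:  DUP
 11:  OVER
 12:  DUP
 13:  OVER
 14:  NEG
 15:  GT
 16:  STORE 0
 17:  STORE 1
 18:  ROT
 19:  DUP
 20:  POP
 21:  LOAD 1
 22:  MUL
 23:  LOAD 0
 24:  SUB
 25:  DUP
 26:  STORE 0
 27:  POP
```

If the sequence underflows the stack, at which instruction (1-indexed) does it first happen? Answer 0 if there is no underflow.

PUSH -3 -> -3
STORE 0 -> (empty)
LOAD 0  -> -3
LOAD 0  -> -3 -3
STORE 0 -> -3
PUSH 12 -> -3 12
SUB     -> -15
LOAD 0  -> -15 -3
EQ      -> 0
DUP     -> 0 0
OVER    -> 0 0 0
DUP     -> 0 0 0 0
OVER    -> 0 0 0 0 0
NEG     -> 0 0 0 0 0
GT      -> 0 0 0 0
STORE 0 -> 0 0 0
STORE 1 -> 0 0
ROT  — needs 3 operands, stack has 2 → underflow

18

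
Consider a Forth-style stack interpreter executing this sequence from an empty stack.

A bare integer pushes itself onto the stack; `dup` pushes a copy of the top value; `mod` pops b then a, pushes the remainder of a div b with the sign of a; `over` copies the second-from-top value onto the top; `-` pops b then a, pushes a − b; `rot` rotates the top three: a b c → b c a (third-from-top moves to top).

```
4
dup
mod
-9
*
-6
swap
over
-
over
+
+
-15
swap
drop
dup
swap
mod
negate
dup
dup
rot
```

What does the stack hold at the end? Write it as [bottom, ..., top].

4       [4]
dup     [4, 4]
mod     [0]
-9      [0, -9]
*       [0]
-6      [0, -6]
swap    [-6, 0]
over    [-6, 0, -6]
-       [-6, 6]
over    [-6, 6, -6]
+       [-6, 0]
+       [-6]
-15     [-6, -15]
swap    [-15, -6]
drop    [-15]
dup     [-15, -15]
swap    [-15, -15]
mod     [0]
negate  [0]
dup     [0, 0]
dup     [0, 0, 0]
rot     [0, 0, 0]

[0, 0, 0]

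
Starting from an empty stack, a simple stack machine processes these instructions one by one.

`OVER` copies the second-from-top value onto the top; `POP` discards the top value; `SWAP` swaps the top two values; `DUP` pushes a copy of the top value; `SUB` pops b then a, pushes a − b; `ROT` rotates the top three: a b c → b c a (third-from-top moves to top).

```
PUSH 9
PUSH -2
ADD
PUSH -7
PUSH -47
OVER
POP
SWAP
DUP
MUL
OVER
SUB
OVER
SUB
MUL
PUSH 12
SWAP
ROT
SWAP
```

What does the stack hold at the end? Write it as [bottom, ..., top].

PUSH 9   : [9]
PUSH -2  : [9, -2]
ADD      : [7]
PUSH -7  : [7, -7]
PUSH -47 : [7, -7, -47]
OVER     : [7, -7, -47, -7]
POP      : [7, -7, -47]
SWAP     : [7, -47, -7]
DUP      : [7, -47, -7, -7]
MUL      : [7, -47, 49]
OVER     : [7, -47, 49, -47]
SUB      : [7, -47, 96]
OVER     : [7, -47, 96, -47]
SUB      : [7, -47, 143]
MUL      : [7, -6721]
PUSH 12  : [7, -6721, 12]
SWAP     : [7, 12, -6721]
ROT      : [12, -6721, 7]
SWAP     : [12, 7, -6721]

[12, 7, -6721]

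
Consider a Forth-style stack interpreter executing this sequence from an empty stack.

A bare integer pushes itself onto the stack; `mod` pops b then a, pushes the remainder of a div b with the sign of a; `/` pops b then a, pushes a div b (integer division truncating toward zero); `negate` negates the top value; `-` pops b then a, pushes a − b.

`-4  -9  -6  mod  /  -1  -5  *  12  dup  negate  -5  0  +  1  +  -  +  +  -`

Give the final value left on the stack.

-8

-4     -> -4
-9     -> -4 -9
-6     -> -4 -9 -6
mod    -> -4 -3
/      -> 1
-1     -> 1 -1
-5     -> 1 -1 -5
*      -> 1 5
12     -> 1 5 12
dup    -> 1 5 12 12
negate -> 1 5 12 -12
-5     -> 1 5 12 -12 -5
0      -> 1 5 12 -12 -5 0
+      -> 1 5 12 -12 -5
1      -> 1 5 12 -12 -5 1
+      -> 1 5 12 -12 -4
-      -> 1 5 12 -8
+      -> 1 5 4
+      -> 1 9
-      -> -8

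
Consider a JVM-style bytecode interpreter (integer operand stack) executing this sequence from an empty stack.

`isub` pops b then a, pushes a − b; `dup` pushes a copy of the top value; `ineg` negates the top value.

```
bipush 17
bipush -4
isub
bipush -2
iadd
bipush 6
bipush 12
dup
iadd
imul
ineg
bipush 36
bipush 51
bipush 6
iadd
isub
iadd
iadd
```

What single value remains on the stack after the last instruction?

bipush 17 : [17]
bipush -4 : [17, -4]
isub      : [21]
bipush -2 : [21, -2]
iadd      : [19]
bipush 6  : [19, 6]
bipush 12 : [19, 6, 12]
dup       : [19, 6, 12, 12]
iadd      : [19, 6, 24]
imul      : [19, 144]
ineg      : [19, -144]
bipush 36 : [19, -144, 36]
bipush 51 : [19, -144, 36, 51]
bipush 6  : [19, -144, 36, 51, 6]
iadd      : [19, -144, 36, 57]
isub      : [19, -144, -21]
iadd      : [19, -165]
iadd      : [-146]

-146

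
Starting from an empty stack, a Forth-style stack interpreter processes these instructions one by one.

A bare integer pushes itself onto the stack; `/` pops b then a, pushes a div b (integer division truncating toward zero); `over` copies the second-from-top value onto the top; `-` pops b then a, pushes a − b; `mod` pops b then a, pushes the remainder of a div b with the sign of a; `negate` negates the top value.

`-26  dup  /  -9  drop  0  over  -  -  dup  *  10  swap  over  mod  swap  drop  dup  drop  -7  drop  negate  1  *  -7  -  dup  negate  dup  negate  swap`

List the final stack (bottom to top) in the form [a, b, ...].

[3, 3, -3]

-26    -> [-26]
dup    -> [-26, -26]
/      -> [1]
-9     -> [1, -9]
drop   -> [1]
0      -> [1, 0]
over   -> [1, 0, 1]
-      -> [1, -1]
-      -> [2]
dup    -> [2, 2]
*      -> [4]
10     -> [4, 10]
swap   -> [10, 4]
over   -> [10, 4, 10]
mod    -> [10, 4]
swap   -> [4, 10]
drop   -> [4]
dup    -> [4, 4]
drop   -> [4]
-7     -> [4, -7]
drop   -> [4]
negate -> [-4]
1      -> [-4, 1]
*      -> [-4]
-7     -> [-4, -7]
-      -> [3]
dup    -> [3, 3]
negate -> [3, -3]
dup    -> [3, -3, -3]
negate -> [3, -3, 3]
swap   -> [3, 3, -3]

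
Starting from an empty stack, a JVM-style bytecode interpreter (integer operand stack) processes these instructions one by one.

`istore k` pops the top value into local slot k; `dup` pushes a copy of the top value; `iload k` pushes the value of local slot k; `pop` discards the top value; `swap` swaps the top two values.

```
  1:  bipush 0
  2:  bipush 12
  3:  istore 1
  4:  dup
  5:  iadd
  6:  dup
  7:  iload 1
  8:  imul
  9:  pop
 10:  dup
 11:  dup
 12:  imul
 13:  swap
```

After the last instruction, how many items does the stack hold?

2

bipush 0   0
bipush 12  0 12
istore 1   0
dup        0 0
iadd       0
dup        0 0
iload 1    0 0 12
imul       0 0
pop        0
dup        0 0
dup        0 0 0
imul       0 0
swap       0 0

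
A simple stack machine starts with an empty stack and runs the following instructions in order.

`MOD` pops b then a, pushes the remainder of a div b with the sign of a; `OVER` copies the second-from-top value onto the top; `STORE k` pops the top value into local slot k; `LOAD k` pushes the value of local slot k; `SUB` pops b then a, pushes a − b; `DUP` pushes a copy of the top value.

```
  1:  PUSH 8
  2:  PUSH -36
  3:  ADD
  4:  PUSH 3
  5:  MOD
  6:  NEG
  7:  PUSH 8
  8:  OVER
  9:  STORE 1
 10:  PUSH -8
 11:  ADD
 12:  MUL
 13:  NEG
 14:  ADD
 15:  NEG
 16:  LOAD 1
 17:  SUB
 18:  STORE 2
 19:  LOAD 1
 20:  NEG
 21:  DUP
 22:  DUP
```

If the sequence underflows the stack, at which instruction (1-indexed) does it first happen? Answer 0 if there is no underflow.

PUSH 8   : 8
PUSH -36 : 8 -36
ADD      : -28
PUSH 3   : -28 3
MOD      : -1
NEG      : 1
PUSH 8   : 1 8
OVER     : 1 8 1
STORE 1  : 1 8
PUSH -8  : 1 8 -8
ADD      : 1 0
MUL      : 0
NEG      : 0
ADD  — needs 2 operands, stack has 1 → underflow

14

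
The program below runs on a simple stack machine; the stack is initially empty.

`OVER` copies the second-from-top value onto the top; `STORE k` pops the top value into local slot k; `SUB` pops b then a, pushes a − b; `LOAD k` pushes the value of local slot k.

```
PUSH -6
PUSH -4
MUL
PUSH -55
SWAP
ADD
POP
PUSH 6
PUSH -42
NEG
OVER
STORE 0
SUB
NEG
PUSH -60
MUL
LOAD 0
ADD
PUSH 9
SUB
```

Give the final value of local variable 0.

PUSH -6  : [-6]
PUSH -4  : [-6, -4]
MUL      : [24]
PUSH -55 : [24, -55]
SWAP     : [-55, 24]
ADD      : [-31]
POP      : []
PUSH 6   : [6]
PUSH -42 : [6, -42]
NEG      : [6, 42]
OVER     : [6, 42, 6]
STORE 0  : [6, 42]
SUB      : [-36]
NEG      : [36]
PUSH -60 : [36, -60]
MUL      : [-2160]
LOAD 0   : [-2160, 6]
ADD      : [-2154]
PUSH 9   : [-2154, 9]
SUB      : [-2163]

6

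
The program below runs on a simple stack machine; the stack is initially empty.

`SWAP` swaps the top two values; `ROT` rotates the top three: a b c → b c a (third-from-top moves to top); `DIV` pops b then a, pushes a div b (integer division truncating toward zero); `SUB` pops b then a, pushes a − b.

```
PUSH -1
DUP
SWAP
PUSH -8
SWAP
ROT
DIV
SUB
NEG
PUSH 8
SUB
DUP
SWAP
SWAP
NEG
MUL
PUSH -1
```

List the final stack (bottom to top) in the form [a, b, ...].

[-1, -1]

PUSH -1  -1
DUP      -1 -1
SWAP     -1 -1
PUSH -8  -1 -1 -8
SWAP     -1 -8 -1
ROT      -8 -1 -1
DIV      -8 1
SUB      -9
NEG      9
PUSH 8   9 8
SUB      1
DUP      1 1
SWAP     1 1
SWAP     1 1
NEG      1 -1
MUL      -1
PUSH -1  -1 -1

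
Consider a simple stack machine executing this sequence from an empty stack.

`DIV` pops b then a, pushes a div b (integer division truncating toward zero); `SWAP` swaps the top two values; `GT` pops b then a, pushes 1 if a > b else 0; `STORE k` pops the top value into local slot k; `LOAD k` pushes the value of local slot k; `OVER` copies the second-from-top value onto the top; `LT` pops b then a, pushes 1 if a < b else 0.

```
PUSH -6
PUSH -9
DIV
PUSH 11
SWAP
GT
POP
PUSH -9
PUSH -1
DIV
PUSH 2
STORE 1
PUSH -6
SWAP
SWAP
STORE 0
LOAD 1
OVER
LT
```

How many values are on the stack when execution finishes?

PUSH -6 : -6
PUSH -9 : -6 -9
DIV     : 0
PUSH 11 : 0 11
SWAP    : 11 0
GT      : 1
POP     : (empty)
PUSH -9 : -9
PUSH -1 : -9 -1
DIV     : 9
PUSH 2  : 9 2
STORE 1 : 9
PUSH -6 : 9 -6
SWAP    : -6 9
SWAP    : 9 -6
STORE 0 : 9
LOAD 1  : 9 2
OVER    : 9 2 9
LT      : 9 1

2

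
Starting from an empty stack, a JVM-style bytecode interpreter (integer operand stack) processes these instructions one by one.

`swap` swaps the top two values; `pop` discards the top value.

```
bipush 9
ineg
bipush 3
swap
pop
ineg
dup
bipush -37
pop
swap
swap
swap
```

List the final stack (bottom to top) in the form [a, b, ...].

[-3, -3]

bipush 9    [9]
ineg        [-9]
bipush 3    [-9, 3]
swap        [3, -9]
pop         [3]
ineg        [-3]
dup         [-3, -3]
bipush -37  [-3, -3, -37]
pop         [-3, -3]
swap        [-3, -3]
swap        [-3, -3]
swap        [-3, -3]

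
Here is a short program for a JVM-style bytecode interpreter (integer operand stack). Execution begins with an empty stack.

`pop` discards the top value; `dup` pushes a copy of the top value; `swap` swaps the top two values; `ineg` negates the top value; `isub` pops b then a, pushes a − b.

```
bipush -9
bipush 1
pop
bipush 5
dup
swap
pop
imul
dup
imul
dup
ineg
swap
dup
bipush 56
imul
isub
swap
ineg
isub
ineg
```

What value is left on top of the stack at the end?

113400

bipush -9 → -9
bipush 1  → -9 1
pop       → -9
bipush 5  → -9 5
dup       → -9 5 5
swap      → -9 5 5
pop       → -9 5
imul      → -45
dup       → -45 -45
imul      → 2025
dup       → 2025 2025
ineg      → 2025 -2025
swap      → -2025 2025
dup       → -2025 2025 2025
bipush 56 → -2025 2025 2025 56
imul      → -2025 2025 113400
isub      → -2025 -111375
swap      → -111375 -2025
ineg      → -111375 2025
isub      → -113400
ineg      → 113400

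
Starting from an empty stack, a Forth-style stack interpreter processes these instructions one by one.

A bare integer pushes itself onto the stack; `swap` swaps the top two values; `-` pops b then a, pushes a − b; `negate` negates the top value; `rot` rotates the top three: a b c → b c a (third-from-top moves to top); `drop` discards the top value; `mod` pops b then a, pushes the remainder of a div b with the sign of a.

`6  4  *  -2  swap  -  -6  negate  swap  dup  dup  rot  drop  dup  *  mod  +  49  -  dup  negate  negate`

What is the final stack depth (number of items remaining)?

2

6       [6]
4       [6, 4]
*       [24]
-2      [24, -2]
swap    [-2, 24]
-       [-26]
-6      [-26, -6]
negate  [-26, 6]
swap    [6, -26]
dup     [6, -26, -26]
dup     [6, -26, -26, -26]
rot     [6, -26, -26, -26]
drop    [6, -26, -26]
dup     [6, -26, -26, -26]
*       [6, -26, 676]
mod     [6, -26]
+       [-20]
49      [-20, 49]
-       [-69]
dup     [-69, -69]
negate  [-69, 69]
negate  [-69, -69]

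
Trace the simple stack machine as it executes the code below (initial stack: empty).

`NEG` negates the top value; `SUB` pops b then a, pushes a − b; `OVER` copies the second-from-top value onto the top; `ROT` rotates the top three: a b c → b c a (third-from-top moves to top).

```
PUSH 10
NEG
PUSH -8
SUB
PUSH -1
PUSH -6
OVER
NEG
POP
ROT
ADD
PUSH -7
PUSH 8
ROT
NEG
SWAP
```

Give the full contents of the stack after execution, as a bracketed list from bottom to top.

[-1, -7, 8, 8]

PUSH 10 → [10]
NEG     → [-10]
PUSH -8 → [-10, -8]
SUB     → [-2]
PUSH -1 → [-2, -1]
PUSH -6 → [-2, -1, -6]
OVER    → [-2, -1, -6, -1]
NEG     → [-2, -1, -6, 1]
POP     → [-2, -1, -6]
ROT     → [-1, -6, -2]
ADD     → [-1, -8]
PUSH -7 → [-1, -8, -7]
PUSH 8  → [-1, -8, -7, 8]
ROT     → [-1, -7, 8, -8]
NEG     → [-1, -7, 8, 8]
SWAP    → [-1, -7, 8, 8]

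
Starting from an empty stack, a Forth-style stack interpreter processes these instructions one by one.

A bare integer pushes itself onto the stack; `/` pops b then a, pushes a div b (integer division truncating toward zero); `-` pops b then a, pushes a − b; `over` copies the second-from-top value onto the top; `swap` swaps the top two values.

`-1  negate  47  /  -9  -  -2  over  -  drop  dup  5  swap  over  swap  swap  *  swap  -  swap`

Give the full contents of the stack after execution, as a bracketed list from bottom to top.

[40, 9]

-1     : -1
negate : 1
47     : 1 47
/      : 0
-9     : 0 -9
-      : 9
-2     : 9 -2
over   : 9 -2 9
-      : 9 -11
drop   : 9
dup    : 9 9
5      : 9 9 5
swap   : 9 5 9
over   : 9 5 9 5
swap   : 9 5 5 9
swap   : 9 5 9 5
*      : 9 5 45
swap   : 9 45 5
-      : 9 40
swap   : 40 9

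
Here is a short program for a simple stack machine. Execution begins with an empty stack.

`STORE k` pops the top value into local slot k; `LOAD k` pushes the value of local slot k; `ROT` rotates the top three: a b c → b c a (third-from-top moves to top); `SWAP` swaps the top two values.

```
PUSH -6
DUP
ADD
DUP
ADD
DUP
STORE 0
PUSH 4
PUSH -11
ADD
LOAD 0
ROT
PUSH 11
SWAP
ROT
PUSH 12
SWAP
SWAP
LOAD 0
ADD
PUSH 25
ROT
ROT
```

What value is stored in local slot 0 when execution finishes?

PUSH -6  → [-6]
DUP      → [-6, -6]
ADD      → [-12]
DUP      → [-12, -12]
ADD      → [-24]
DUP      → [-24, -24]
STORE 0  → [-24]
PUSH 4   → [-24, 4]
PUSH -11 → [-24, 4, -11]
ADD      → [-24, -7]
LOAD 0   → [-24, -7, -24]
ROT      → [-7, -24, -24]
PUSH 11  → [-7, -24, -24, 11]
SWAP     → [-7, -24, 11, -24]
ROT      → [-7, 11, -24, -24]
PUSH 12  → [-7, 11, -24, -24, 12]
SWAP     → [-7, 11, -24, 12, -24]
SWAP     → [-7, 11, -24, -24, 12]
LOAD 0   → [-7, 11, -24, -24, 12, -24]
ADD      → [-7, 11, -24, -24, -12]
PUSH 25  → [-7, 11, -24, -24, -12, 25]
ROT      → [-7, 11, -24, -12, 25, -24]
ROT      → [-7, 11, -24, 25, -24, -12]

-24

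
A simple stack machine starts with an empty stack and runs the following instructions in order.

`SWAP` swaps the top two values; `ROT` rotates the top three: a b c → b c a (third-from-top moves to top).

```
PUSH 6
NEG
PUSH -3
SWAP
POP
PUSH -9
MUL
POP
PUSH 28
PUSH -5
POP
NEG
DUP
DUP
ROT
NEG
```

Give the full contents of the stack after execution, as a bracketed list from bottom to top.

[-28, -28, 28]

PUSH 6   6
NEG      -6
PUSH -3  -6 -3
SWAP     -3 -6
POP      -3
PUSH -9  -3 -9
MUL      27
POP      (empty)
PUSH 28  28
PUSH -5  28 -5
POP      28
NEG      -28
DUP      -28 -28
DUP      -28 -28 -28
ROT      -28 -28 -28
NEG      -28 -28 28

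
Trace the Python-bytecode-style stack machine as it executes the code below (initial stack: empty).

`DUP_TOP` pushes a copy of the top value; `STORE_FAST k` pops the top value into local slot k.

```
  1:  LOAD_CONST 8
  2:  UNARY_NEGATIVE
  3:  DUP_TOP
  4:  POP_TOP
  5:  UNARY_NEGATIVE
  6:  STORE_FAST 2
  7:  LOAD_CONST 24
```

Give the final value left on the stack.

24

LOAD_CONST 8   → [8]
UNARY_NEGATIVE → [-8]
DUP_TOP        → [-8, -8]
POP_TOP        → [-8]
UNARY_NEGATIVE → [8]
STORE_FAST 2   → []
LOAD_CONST 24  → [24]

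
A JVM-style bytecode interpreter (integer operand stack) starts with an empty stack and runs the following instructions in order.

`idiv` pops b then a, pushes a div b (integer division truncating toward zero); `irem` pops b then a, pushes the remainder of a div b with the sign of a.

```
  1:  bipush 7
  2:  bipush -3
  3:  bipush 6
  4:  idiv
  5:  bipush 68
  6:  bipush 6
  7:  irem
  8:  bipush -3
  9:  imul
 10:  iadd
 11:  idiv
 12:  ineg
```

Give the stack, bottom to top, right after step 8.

bipush 7  -> 7
bipush -3 -> 7 -3
bipush 6  -> 7 -3 6
idiv      -> 7 0
bipush 68 -> 7 0 68
bipush 6  -> 7 0 68 6
irem      -> 7 0 2
bipush -3 -> 7 0 2 -3

[7, 0, 2, -3]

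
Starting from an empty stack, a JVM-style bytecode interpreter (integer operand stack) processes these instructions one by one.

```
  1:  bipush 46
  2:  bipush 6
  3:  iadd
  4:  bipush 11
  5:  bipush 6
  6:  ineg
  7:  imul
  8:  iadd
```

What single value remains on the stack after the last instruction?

-14

bipush 46 : 46
bipush 6  : 46 6
iadd      : 52
bipush 11 : 52 11
bipush 6  : 52 11 6
ineg      : 52 11 -6
imul      : 52 -66
iadd      : -14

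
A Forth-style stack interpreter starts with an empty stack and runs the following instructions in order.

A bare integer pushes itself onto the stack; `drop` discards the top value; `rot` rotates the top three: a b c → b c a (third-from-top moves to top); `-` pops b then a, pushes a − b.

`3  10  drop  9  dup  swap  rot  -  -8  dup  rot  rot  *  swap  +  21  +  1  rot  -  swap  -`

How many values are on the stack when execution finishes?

3     3
10    3 10
drop  3
9     3 9
dup   3 9 9
swap  3 9 9
rot   9 9 3
-     9 6
-8    9 6 -8
dup   9 6 -8 -8
rot   9 -8 -8 6
rot   9 -8 6 -8
*     9 -8 -48
swap  9 -48 -8
+     9 -56
21    9 -56 21
+     9 -35
1     9 -35 1
rot   -35 1 9
-     -35 -8
swap  -8 -35
-     27

1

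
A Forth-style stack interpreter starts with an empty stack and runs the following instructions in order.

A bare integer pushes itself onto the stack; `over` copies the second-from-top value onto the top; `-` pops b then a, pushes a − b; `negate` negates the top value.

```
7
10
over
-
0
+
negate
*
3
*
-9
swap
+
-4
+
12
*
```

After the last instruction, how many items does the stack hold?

1

7      : [7]
10     : [7, 10]
over   : [7, 10, 7]
-      : [7, 3]
0      : [7, 3, 0]
+      : [7, 3]
negate : [7, -3]
*      : [-21]
3      : [-21, 3]
*      : [-63]
-9     : [-63, -9]
swap   : [-9, -63]
+      : [-72]
-4     : [-72, -4]
+      : [-76]
12     : [-76, 12]
*      : [-912]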